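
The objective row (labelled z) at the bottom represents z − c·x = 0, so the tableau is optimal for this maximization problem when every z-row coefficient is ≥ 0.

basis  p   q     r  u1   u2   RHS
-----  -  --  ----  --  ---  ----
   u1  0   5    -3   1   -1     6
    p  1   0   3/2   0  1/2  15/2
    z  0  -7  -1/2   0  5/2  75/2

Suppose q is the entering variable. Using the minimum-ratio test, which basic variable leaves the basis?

Column q entries and ratios — u1: 6/5 = 6/5; p: 0 ≤ 0, skip.
Smallest ratio is 6/5 in the row of u1, so u1 leaves.

u1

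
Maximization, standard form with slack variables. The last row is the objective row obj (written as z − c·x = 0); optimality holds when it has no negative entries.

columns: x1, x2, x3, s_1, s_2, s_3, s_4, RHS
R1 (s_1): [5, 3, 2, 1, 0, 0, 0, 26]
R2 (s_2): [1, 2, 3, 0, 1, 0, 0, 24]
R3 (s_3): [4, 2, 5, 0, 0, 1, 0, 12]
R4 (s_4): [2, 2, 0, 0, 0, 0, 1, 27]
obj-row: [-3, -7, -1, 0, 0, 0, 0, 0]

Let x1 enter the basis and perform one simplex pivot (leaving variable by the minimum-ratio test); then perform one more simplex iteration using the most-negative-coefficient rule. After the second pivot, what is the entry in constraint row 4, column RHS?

Ratio test on column x1 — row 1: 26/5 = 26/5; row 2: 24/1 = 24; row 3: 12/4 = 3; row 4: 27/2 = 27/2. Minimum is 3 at row 3 (s_3 leaves); pivot element 4.
Divide row 3 by 4; eliminate column x1 from the other rows.
Second iteration: most negative obj-row entry is -11/2 in column x2, so x2 enters.
Ratio test on column x2 — row 1: 11/(1/2) = 22; row 2: 21/(3/2) = 14; row 3: 3/(1/2) = 6; row 4: 21/1 = 21. Minimum is 6 at row 3 (x1 leaves); pivot element 1/2.
Divide row 3 by 1/2; eliminate column x2 from the other rows.
After both pivots, the entry at constraint row 4, column RHS is 15.

15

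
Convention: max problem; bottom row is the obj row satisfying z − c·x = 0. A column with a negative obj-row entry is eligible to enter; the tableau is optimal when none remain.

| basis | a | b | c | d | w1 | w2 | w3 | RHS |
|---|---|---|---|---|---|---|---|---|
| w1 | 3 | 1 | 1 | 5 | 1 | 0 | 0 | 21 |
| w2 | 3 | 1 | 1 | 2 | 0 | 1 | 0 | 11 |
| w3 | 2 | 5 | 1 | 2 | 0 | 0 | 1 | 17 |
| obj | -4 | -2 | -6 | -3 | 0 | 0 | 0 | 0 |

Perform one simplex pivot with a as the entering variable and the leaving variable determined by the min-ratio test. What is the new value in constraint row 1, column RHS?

10

Ratio test on column a — row 1: 21/3 = 7; row 2: 11/3 = 11/3; row 3: 17/2 = 17/2. Minimum is 11/3 at row 2 (w2 leaves); pivot element 3.
Divide row 2 by 3; eliminate column a from the other rows.
Row 1 update in column RHS: 21 − 3·(11/3) = 10.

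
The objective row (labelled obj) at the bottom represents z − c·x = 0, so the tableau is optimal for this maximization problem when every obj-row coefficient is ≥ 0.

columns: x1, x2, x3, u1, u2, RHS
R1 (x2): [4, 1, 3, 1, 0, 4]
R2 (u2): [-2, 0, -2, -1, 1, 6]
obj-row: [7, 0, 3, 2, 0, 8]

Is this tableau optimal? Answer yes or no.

yes

Every obj-row coefficient is ≥ 0, so the tableau is optimal.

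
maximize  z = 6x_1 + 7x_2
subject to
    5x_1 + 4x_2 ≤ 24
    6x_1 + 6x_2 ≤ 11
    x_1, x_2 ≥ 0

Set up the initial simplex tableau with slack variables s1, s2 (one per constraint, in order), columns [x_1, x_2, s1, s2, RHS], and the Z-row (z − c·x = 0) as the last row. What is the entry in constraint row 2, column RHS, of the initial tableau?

11

The RHS of constraint 2 is b_2 = 11.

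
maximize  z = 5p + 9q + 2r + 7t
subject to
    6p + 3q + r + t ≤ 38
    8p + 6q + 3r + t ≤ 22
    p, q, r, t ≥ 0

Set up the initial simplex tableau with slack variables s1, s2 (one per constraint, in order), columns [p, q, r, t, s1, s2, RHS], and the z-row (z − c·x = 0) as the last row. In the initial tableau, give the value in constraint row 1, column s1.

1

Slack s1 belongs to constraint 1; its column is the unit vector e_1, so the entry in row 1 is 1.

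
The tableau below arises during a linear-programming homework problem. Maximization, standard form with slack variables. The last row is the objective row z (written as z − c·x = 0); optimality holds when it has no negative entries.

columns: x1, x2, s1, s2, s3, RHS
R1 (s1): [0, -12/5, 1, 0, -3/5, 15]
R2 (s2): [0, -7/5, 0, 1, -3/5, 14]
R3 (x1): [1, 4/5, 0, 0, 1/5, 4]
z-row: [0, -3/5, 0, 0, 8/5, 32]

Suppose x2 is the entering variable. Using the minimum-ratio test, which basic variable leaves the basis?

x1

Column x2 entries and ratios — s1: -12/5 ≤ 0, skip; s2: -7/5 ≤ 0, skip; x1: 4/(4/5) = 5.
Smallest ratio is 5 in the row of x1, so x1 leaves.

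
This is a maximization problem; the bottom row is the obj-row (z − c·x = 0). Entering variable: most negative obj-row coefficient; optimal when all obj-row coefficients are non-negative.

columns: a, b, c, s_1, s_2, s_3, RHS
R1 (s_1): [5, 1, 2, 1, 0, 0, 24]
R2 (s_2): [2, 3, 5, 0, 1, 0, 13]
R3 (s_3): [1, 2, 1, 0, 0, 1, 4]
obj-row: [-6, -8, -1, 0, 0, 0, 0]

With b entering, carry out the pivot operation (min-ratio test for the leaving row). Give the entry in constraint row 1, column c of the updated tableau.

Ratio test on column b — row 1: 24/1 = 24; row 2: 13/3 = 13/3; row 3: 4/2 = 2. Minimum is 2 at row 3 (s_3 leaves); pivot element 2.
Divide row 3 by 2; eliminate column b from the other rows.
Row 1 update in column c: 2 − 1·(1/2) = 3/2.

3/2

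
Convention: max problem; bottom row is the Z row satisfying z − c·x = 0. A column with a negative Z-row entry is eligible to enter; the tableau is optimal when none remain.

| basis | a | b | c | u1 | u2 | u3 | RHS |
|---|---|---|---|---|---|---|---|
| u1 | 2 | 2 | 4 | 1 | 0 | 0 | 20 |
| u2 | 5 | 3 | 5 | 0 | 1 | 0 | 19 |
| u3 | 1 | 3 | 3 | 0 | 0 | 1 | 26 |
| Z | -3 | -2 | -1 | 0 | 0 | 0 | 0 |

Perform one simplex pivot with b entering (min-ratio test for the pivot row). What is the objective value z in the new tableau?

Ratio test on column b — row 1: 20/2 = 10; row 2: 19/3 = 19/3; row 3: 26/3 = 26/3. Minimum is 19/3 at row 2 (u2 leaves); pivot element 3.
Pivot on row 2; the Z-row RHS becomes 0 − (-2)·(19/3) = 38/3.

38/3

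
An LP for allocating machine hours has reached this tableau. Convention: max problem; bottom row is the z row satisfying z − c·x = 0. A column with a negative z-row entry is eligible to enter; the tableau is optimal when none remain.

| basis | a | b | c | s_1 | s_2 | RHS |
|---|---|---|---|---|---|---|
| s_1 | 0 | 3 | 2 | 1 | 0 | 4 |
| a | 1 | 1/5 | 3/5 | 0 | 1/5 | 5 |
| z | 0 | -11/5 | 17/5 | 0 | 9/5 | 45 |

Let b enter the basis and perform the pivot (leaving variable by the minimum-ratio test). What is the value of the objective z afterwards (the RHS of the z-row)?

719/15

Ratio test on column b — row 1: 4/3 = 4/3; row 2: 5/(1/5) = 25. Minimum is 4/3 at row 1 (s_1 leaves); pivot element 3.
Pivot on row 1; the z-row RHS becomes 45 − (-11/5)·(4/3) = 719/15.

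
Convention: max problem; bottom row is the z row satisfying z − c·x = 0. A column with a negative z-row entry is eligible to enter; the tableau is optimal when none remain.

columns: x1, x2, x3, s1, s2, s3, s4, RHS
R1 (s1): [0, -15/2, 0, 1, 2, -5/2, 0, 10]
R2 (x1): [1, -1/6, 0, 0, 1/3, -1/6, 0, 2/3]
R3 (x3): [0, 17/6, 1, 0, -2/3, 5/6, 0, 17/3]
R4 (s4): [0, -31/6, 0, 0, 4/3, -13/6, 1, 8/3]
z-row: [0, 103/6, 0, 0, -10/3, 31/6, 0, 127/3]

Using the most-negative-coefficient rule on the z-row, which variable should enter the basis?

s2

Negative z-row entries: s2: -10/3.
The most negative is -10/3 in column s2, so s2 enters.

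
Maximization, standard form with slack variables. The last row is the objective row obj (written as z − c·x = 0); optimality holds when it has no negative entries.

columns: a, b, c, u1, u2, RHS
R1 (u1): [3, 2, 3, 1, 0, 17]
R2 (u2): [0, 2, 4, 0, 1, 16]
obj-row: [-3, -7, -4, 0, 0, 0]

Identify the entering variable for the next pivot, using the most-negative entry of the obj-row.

b

Negative obj-row entries: a: -3, b: -7, c: -4.
The most negative is -7 in column b, so b enters.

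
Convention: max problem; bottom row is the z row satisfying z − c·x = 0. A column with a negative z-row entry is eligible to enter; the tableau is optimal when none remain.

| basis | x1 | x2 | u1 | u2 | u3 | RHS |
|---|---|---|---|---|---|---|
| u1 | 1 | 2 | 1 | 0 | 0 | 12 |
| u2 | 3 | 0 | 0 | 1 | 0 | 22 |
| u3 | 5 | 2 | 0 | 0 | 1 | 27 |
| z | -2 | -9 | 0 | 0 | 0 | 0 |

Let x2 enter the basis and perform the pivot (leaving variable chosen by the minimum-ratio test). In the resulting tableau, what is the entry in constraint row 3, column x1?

4

Ratio test on column x2 — row 1: 12/2 = 6; row 2: entry 0 ≤ 0; row 3: 27/2 = 27/2. Minimum is 6 at row 1 (u1 leaves); pivot element 2.
Divide row 1 by 2; eliminate column x2 from the other rows.
Row 3 update in column x1: 5 − 2·(1/2) = 4.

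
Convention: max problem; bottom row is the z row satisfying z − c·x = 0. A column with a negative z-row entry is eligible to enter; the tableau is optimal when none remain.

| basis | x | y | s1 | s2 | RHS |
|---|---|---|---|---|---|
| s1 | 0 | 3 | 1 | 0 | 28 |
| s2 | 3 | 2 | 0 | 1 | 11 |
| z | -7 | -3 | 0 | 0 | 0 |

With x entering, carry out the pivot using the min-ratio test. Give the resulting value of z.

77/3

Ratio test on column x — row 1: entry 0 ≤ 0; row 2: 11/3 = 11/3. Minimum is 11/3 at row 2 (s2 leaves); pivot element 3.
Pivot on row 2; the z-row RHS becomes 0 − (-7)·(11/3) = 77/3.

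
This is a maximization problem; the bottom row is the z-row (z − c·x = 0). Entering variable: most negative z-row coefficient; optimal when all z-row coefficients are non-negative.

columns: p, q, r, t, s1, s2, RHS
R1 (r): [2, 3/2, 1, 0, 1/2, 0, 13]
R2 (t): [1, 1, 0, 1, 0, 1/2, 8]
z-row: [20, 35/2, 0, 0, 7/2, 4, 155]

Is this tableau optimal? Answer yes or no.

yes

Every z-row coefficient is ≥ 0, so the tableau is optimal.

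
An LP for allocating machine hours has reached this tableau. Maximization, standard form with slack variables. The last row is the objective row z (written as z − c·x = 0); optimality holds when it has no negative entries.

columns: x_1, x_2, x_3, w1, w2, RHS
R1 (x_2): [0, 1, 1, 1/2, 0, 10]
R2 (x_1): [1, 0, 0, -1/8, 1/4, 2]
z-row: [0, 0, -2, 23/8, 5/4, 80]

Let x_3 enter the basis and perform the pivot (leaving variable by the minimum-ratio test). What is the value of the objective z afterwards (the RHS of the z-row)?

100

Ratio test on column x_3 — row 1: 10/1 = 10; row 2: entry 0 ≤ 0. Minimum is 10 at row 1 (x_2 leaves); pivot element 1.
Pivot on row 1; the z-row RHS becomes 80 − (-2)·10 = 100.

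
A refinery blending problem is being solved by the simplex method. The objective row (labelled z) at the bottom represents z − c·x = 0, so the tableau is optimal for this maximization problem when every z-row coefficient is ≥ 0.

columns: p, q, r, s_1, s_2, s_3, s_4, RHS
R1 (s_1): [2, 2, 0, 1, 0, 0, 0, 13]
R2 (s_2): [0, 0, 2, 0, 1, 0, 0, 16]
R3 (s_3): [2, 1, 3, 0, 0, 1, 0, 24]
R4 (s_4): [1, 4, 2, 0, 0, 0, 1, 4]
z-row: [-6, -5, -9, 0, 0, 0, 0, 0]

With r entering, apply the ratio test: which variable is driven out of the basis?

s_4

Column r entries and ratios — s_1: 0 ≤ 0, skip; s_2: 16/2 = 8; s_3: 24/3 = 8; s_4: 4/2 = 2.
Smallest ratio is 2 in the row of s_4, so s_4 leaves.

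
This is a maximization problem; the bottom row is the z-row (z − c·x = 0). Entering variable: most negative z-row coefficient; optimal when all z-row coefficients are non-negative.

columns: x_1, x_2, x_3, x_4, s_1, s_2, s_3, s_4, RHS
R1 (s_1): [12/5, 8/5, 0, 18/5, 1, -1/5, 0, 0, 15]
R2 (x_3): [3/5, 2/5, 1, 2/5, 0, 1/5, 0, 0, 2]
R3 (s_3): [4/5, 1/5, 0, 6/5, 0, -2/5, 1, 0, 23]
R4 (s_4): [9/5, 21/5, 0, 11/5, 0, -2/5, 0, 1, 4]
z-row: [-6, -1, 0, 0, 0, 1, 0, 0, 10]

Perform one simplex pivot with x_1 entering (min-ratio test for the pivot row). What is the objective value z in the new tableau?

Ratio test on column x_1 — row 1: 15/(12/5) = 25/4; row 2: 2/(3/5) = 10/3; row 3: 23/(4/5) = 115/4; row 4: 4/(9/5) = 20/9. Minimum is 20/9 at row 4 (s_4 leaves); pivot element 9/5.
Pivot on row 4; the z-row RHS becomes 10 − (-6)·(20/9) = 70/3.

70/3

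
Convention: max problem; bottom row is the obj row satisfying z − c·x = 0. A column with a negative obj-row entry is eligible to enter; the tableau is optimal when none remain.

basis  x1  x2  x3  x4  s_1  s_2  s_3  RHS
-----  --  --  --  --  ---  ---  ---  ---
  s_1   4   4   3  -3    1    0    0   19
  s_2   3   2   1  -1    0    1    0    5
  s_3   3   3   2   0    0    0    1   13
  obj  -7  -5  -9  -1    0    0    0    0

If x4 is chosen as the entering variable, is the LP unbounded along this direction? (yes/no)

yes

Every constraint-row entry in column x4 is ≤ 0, so increasing x4 is unbounded.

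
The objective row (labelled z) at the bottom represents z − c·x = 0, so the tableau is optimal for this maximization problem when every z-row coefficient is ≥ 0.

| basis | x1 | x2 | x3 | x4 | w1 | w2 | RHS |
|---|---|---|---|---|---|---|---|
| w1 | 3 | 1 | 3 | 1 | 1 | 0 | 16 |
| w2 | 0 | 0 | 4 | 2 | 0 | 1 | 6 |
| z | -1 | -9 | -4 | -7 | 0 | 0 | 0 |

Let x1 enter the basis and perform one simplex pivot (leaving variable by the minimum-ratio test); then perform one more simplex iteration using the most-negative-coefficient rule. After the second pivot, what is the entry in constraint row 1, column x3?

Ratio test on column x1 — row 1: 16/3 = 16/3; row 2: entry 0 ≤ 0. Minimum is 16/3 at row 1 (w1 leaves); pivot element 3.
Divide row 1 by 3; eliminate column x1 from the other rows.
Second iteration: most negative z-row entry is -26/3 in column x2, so x2 enters.
Ratio test on column x2 — row 1: (16/3)/(1/3) = 16; row 2: entry 0 ≤ 0. Minimum is 16 at row 1 (x1 leaves); pivot element 1/3.
Divide row 1 by 1/3; eliminate column x2 from the other rows.
After both pivots, the entry at constraint row 1, column x3 is 3.

3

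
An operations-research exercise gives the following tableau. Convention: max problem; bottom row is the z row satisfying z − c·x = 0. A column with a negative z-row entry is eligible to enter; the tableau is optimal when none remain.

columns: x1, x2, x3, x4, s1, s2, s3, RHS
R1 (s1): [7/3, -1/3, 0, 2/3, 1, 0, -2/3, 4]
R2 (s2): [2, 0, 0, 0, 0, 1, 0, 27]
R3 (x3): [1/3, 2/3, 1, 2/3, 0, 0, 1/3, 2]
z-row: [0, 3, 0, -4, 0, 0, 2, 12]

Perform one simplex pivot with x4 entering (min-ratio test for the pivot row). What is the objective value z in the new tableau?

Ratio test on column x4 — row 1: 4/(2/3) = 6; row 2: entry 0 ≤ 0; row 3: 2/(2/3) = 3. Minimum is 3 at row 3 (x3 leaves); pivot element 2/3.
Pivot on row 3; the z-row RHS becomes 12 − (-4)·3 = 24.

24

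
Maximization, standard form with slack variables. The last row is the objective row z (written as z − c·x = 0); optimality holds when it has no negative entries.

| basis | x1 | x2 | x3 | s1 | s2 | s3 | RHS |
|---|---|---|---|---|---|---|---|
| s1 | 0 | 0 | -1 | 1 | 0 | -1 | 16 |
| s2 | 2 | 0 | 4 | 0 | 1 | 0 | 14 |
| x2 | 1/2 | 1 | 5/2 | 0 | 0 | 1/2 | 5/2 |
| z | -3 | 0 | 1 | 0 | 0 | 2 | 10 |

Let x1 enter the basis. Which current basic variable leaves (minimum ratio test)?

x2

Column x1 entries and ratios — s1: 0 ≤ 0, skip; s2: 14/2 = 7; x2: (5/2)/(1/2) = 5.
Smallest ratio is 5 in the row of x2, so x2 leaves.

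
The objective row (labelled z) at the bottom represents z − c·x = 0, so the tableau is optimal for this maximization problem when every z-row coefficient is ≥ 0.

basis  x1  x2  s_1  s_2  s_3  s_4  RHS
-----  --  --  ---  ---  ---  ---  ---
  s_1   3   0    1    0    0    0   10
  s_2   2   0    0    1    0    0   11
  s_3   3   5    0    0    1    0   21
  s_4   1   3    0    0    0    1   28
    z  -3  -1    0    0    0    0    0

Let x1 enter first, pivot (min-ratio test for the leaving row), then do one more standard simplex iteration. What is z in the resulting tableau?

61/5

Ratio test on column x1 — row 1: 10/3 = 10/3; row 2: 11/2 = 11/2; row 3: 21/3 = 7; row 4: 28/1 = 28. Minimum is 10/3 at row 1 (s_1 leaves); pivot element 3.
Pivot on row 1; the z-row RHS becomes 0 − (-3)·(10/3) = 10.
Next entering variable (most negative z-row entry -1): x2.
Ratio test on column x2 — row 1: entry 0 ≤ 0; row 2: entry 0 ≤ 0; row 3: 11/5 = 11/5; row 4: (74/3)/3 = 74/9. Minimum is 11/5 at row 3 (s_3 leaves); pivot element 5.
After the second pivot the z-row RHS is 10 − (-1)·(11/5) = 61/5.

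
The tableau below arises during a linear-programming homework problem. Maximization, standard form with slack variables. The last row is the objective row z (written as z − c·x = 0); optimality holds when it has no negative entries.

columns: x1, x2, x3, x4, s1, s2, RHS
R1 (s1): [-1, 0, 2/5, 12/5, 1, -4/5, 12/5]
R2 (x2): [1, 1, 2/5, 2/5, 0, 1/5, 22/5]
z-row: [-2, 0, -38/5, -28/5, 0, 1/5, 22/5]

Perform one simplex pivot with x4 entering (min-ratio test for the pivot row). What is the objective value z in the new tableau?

Ratio test on column x4 — row 1: (12/5)/(12/5) = 1; row 2: (22/5)/(2/5) = 11. Minimum is 1 at row 1 (s1 leaves); pivot element 12/5.
Pivot on row 1; the z-row RHS becomes 22/5 − (-28/5)·1 = 10.

10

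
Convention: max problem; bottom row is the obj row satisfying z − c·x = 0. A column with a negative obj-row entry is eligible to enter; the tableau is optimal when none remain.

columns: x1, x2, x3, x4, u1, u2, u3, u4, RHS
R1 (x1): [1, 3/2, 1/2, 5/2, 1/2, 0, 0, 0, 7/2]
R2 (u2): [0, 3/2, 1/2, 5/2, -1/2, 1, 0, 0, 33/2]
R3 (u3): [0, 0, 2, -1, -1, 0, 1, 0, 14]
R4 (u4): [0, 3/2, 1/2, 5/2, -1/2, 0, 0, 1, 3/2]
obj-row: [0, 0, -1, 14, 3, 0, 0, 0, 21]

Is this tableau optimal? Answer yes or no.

The obj-row has a negative entry -1 in column x3, so it is not optimal.

no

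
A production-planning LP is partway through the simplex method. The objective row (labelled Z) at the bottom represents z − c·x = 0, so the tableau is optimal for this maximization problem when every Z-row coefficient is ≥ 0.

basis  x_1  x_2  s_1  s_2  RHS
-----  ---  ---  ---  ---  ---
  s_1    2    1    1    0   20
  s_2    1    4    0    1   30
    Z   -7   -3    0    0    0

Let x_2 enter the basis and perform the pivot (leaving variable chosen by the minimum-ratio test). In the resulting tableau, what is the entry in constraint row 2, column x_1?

Ratio test on column x_2 — row 1: 20/1 = 20; row 2: 30/4 = 15/2. Minimum is 15/2 at row 2 (s_2 leaves); pivot element 4.
Divide row 2 by 4; eliminate column x_2 from the other rows.
In the new row 2, the x_1 entry is the old entry divided by the pivot: 1/4 = 1/4.

1/4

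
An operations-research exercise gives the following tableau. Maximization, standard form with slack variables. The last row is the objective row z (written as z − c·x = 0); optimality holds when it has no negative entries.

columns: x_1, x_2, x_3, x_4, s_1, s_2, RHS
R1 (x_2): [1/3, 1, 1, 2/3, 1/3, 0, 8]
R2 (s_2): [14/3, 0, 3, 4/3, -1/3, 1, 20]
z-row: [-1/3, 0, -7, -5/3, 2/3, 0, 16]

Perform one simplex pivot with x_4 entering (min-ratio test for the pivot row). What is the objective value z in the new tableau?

Ratio test on column x_4 — row 1: 8/(2/3) = 12; row 2: 20/(4/3) = 15. Minimum is 12 at row 1 (x_2 leaves); pivot element 2/3.
Pivot on row 1; the z-row RHS becomes 16 − (-5/3)·12 = 36.

36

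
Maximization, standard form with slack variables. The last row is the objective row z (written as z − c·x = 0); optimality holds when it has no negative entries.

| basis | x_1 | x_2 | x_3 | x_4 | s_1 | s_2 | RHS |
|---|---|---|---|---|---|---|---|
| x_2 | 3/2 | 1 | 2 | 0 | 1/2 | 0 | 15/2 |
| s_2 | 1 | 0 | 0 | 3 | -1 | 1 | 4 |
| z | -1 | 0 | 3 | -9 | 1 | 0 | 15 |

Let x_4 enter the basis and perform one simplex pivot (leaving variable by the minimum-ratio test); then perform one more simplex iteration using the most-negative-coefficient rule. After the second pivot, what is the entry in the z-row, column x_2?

4

Ratio test on column x_4 — row 1: entry 0 ≤ 0; row 2: 4/3 = 4/3. Minimum is 4/3 at row 2 (s_2 leaves); pivot element 3.
Divide row 2 by 3; eliminate column x_4 from the other rows.
Second iteration: most negative z-row entry is -2 in column s_1, so s_1 enters.
Ratio test on column s_1 — row 1: (15/2)/(1/2) = 15; row 2: entry -1/3 ≤ 0. Minimum is 15 at row 1 (x_2 leaves); pivot element 1/2.
Divide row 1 by 1/2; eliminate column s_1 from the other rows.
After both pivots, the entry at the z-row, column x_2 is 4.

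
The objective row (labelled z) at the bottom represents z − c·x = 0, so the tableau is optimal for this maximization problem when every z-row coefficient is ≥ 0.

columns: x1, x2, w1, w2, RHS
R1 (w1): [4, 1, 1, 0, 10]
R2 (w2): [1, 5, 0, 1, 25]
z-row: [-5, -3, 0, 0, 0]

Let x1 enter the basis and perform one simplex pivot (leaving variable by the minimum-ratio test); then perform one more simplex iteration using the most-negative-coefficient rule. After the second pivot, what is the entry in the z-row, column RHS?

395/19

Ratio test on column x1 — row 1: 10/4 = 5/2; row 2: 25/1 = 25. Minimum is 5/2 at row 1 (w1 leaves); pivot element 4.
Divide row 1 by 4; eliminate column x1 from the other rows.
Second iteration: most negative z-row entry is -7/4 in column x2, so x2 enters.
Ratio test on column x2 — row 1: (5/2)/(1/4) = 10; row 2: (45/2)/(19/4) = 90/19. Minimum is 90/19 at row 2 (w2 leaves); pivot element 19/4.
Divide row 2 by 19/4; eliminate column x2 from the other rows.
After both pivots, the entry at the z-row, column RHS is 395/19.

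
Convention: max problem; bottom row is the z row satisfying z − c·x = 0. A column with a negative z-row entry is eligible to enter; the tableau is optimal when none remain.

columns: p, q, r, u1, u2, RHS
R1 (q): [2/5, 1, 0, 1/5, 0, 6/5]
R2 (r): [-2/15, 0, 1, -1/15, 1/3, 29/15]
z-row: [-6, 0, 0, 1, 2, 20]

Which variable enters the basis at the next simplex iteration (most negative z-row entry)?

p

Negative z-row entries: p: -6.
The most negative is -6 in column p, so p enters.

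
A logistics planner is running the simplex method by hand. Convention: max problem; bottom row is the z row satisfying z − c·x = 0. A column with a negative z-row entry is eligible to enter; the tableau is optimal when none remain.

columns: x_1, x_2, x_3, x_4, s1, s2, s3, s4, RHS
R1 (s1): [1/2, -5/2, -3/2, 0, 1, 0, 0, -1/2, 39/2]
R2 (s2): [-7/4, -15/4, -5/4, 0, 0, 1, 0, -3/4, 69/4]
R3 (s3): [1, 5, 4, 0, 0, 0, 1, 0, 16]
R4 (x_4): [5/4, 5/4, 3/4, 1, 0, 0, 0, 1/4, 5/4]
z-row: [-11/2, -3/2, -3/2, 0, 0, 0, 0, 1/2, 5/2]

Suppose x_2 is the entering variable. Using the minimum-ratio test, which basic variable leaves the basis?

Column x_2 entries and ratios — s1: -5/2 ≤ 0, skip; s2: -15/4 ≤ 0, skip; s3: 16/5 = 16/5; x_4: (5/4)/(5/4) = 1.
Smallest ratio is 1 in the row of x_4, so x_4 leaves.

x_4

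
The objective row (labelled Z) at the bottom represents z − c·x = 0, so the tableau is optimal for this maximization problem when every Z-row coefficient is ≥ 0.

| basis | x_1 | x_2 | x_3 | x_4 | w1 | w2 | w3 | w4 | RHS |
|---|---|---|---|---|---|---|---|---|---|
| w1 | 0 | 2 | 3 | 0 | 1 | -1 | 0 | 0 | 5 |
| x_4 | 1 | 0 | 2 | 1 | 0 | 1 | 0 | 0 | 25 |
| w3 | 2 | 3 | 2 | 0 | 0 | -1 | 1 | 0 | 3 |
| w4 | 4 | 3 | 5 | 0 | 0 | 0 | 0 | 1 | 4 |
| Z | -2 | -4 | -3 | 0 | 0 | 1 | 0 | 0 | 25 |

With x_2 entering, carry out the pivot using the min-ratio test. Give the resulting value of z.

Ratio test on column x_2 — row 1: 5/2 = 5/2; row 2: entry 0 ≤ 0; row 3: 3/3 = 1; row 4: 4/3 = 4/3. Minimum is 1 at row 3 (w3 leaves); pivot element 3.
Pivot on row 3; the Z-row RHS becomes 25 − (-4)·1 = 29.

29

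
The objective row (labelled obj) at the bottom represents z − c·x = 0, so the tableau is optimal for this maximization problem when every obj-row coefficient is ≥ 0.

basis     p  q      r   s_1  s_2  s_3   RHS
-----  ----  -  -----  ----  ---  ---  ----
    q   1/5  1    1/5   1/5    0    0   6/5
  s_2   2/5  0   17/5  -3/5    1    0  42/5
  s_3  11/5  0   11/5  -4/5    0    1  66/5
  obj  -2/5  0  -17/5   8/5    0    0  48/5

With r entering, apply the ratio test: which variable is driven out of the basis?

Column r entries and ratios — q: (6/5)/(1/5) = 6; s_2: (42/5)/(17/5) = 42/17; s_3: (66/5)/(11/5) = 6.
Smallest ratio is 42/17 in the row of s_2, so s_2 leaves.

s_2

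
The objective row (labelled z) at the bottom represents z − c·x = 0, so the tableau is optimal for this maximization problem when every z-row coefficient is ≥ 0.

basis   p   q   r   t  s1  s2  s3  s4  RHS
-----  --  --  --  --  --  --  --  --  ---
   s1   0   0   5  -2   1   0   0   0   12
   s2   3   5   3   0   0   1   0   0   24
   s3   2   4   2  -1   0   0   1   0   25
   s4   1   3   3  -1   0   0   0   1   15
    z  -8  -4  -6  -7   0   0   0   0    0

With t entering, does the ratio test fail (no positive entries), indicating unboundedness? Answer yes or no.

Every constraint-row entry in column t is ≤ 0, so increasing t is unbounded.

yes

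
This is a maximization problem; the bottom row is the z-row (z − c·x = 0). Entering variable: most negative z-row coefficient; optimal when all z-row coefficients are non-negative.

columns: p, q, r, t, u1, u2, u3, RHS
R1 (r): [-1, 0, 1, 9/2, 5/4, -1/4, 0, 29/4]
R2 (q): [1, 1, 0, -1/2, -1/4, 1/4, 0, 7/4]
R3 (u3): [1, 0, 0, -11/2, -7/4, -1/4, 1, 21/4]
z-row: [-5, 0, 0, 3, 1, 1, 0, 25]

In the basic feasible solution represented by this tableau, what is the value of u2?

u2 is not in the basis, so in the current basic feasible solution u2 = 0.

0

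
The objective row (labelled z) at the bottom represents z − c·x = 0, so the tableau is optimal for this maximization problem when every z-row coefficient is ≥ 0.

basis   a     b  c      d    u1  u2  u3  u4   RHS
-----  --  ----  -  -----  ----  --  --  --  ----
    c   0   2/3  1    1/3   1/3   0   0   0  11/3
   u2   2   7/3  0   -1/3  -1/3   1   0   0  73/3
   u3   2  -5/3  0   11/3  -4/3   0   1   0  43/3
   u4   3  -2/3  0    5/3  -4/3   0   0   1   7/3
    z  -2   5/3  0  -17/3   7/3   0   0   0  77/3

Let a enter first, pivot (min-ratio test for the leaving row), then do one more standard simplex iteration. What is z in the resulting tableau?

Ratio test on column a — row 1: entry 0 ≤ 0; row 2: (73/3)/2 = 73/6; row 3: (43/3)/2 = 43/6; row 4: (7/3)/3 = 7/9. Minimum is 7/9 at row 4 (u4 leaves); pivot element 3.
Pivot on row 4; the z-row RHS becomes 77/3 − (-2)·(7/9) = 245/9.
Next entering variable (most negative z-row entry -41/9): d.
Ratio test on column d — row 1: (11/3)/(1/3) = 11; row 2: entry -13/9 ≤ 0; row 3: (115/9)/(23/9) = 5; row 4: (7/9)/(5/9) = 7/5. Minimum is 7/5 at row 4 (a leaves); pivot element 5/9.
After the second pivot the z-row RHS is 245/9 − (-41/9)·(7/5) = 168/5.

168/5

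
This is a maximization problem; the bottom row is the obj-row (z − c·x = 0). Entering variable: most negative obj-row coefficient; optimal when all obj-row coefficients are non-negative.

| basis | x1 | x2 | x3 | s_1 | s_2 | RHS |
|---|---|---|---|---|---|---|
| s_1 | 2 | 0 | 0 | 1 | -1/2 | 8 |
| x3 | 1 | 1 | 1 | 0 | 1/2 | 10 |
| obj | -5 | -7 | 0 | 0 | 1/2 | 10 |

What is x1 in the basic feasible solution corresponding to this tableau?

0

x1 is not in the basis, so in the current basic feasible solution x1 = 0.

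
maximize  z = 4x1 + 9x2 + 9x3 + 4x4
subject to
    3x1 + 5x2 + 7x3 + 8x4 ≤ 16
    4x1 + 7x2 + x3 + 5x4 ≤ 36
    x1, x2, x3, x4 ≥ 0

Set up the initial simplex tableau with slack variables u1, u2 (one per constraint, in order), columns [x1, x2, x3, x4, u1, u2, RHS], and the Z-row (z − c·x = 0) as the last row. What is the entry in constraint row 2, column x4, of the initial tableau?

Constraint 2 has coefficient 5 on x4.

5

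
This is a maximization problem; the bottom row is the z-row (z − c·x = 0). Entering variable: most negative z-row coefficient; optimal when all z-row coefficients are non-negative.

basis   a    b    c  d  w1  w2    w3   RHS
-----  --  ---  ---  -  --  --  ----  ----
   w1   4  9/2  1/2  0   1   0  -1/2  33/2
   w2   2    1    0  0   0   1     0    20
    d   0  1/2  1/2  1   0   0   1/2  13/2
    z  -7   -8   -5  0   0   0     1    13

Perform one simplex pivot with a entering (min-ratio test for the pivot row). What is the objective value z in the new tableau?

Ratio test on column a — row 1: (33/2)/4 = 33/8; row 2: 20/2 = 10; row 3: entry 0 ≤ 0. Minimum is 33/8 at row 1 (w1 leaves); pivot element 4.
Pivot on row 1; the z-row RHS becomes 13 − (-7)·(33/8) = 335/8.

335/8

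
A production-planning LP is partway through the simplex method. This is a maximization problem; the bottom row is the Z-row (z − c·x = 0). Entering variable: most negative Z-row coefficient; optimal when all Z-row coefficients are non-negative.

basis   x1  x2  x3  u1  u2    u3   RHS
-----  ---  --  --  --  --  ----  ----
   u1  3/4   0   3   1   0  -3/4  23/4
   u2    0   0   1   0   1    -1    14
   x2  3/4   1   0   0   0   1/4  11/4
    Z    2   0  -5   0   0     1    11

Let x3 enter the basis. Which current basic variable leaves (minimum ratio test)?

u1

Column x3 entries and ratios — u1: (23/4)/3 = 23/12; u2: 14/1 = 14; x2: 0 ≤ 0, skip.
Smallest ratio is 23/12 in the row of u1, so u1 leaves.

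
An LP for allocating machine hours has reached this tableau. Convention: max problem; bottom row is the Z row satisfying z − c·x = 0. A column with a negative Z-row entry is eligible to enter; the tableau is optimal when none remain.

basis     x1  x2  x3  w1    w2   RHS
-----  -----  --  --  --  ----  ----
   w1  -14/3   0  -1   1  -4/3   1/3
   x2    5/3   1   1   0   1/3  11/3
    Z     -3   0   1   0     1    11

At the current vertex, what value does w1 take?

w1 is basic (row 1); its value is the RHS of that row, 1/3.

1/3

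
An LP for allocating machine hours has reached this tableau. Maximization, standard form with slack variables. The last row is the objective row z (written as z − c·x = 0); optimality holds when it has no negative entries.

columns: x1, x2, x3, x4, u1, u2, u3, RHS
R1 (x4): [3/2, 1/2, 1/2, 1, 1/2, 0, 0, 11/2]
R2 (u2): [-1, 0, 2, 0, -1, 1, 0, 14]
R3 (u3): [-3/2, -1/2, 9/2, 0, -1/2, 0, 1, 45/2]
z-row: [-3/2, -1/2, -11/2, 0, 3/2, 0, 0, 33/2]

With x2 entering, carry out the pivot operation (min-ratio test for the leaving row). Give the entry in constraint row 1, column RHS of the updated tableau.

11

Ratio test on column x2 — row 1: (11/2)/(1/2) = 11; row 2: entry 0 ≤ 0; row 3: entry -1/2 ≤ 0. Minimum is 11 at row 1 (x4 leaves); pivot element 1/2.
Divide row 1 by 1/2; eliminate column x2 from the other rows.
In the new row 1, the RHS entry is the old entry divided by the pivot: (11/2)/(1/2) = 11.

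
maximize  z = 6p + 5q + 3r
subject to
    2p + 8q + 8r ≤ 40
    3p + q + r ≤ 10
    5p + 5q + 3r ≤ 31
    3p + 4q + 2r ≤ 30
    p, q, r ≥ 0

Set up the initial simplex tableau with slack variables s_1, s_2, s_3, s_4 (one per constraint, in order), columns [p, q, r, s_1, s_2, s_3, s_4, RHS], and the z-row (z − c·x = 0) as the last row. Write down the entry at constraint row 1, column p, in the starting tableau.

Constraint 1 has coefficient 2 on p.

2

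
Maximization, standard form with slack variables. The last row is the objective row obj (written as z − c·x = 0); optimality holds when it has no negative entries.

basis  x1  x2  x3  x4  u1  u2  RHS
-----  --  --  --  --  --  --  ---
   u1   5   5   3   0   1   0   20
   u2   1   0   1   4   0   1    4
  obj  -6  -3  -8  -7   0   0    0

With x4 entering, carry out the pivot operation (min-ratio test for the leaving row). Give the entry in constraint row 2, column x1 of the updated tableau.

Ratio test on column x4 — row 1: entry 0 ≤ 0; row 2: 4/4 = 1. Minimum is 1 at row 2 (u2 leaves); pivot element 4.
Divide row 2 by 4; eliminate column x4 from the other rows.
In the new row 2, the x1 entry is the old entry divided by the pivot: 1/4 = 1/4.

1/4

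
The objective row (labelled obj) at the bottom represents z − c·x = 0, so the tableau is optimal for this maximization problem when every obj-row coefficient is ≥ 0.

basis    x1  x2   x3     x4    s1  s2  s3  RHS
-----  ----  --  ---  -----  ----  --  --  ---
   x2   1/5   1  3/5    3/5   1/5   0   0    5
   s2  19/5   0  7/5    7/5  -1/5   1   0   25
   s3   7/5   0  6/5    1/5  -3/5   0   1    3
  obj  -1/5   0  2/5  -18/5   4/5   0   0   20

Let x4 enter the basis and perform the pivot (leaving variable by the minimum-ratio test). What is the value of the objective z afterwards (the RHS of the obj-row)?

Ratio test on column x4 — row 1: 5/(3/5) = 25/3; row 2: 25/(7/5) = 125/7; row 3: 3/(1/5) = 15. Minimum is 25/3 at row 1 (x2 leaves); pivot element 3/5.
Pivot on row 1; the obj-row RHS becomes 20 − (-18/5)·(25/3) = 50.

50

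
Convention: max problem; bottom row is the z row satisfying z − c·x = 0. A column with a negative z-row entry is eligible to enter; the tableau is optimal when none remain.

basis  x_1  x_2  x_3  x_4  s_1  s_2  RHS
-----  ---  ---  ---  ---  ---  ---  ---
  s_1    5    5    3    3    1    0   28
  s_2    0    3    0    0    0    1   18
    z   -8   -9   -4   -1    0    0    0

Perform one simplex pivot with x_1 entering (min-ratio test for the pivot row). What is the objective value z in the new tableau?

Ratio test on column x_1 — row 1: 28/5 = 28/5; row 2: entry 0 ≤ 0. Minimum is 28/5 at row 1 (s_1 leaves); pivot element 5.
Pivot on row 1; the z-row RHS becomes 0 − (-8)·(28/5) = 224/5.

224/5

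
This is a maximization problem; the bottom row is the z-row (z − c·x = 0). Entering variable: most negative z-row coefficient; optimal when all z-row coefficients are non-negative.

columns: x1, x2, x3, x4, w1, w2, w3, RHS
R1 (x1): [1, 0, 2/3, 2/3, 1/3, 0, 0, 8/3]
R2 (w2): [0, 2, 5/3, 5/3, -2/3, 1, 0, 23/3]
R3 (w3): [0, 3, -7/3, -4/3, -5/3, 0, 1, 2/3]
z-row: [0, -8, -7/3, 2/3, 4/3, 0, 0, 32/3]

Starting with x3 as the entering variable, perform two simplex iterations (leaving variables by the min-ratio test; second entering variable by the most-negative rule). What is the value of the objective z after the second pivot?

24

Ratio test on column x3 — row 1: (8/3)/(2/3) = 4; row 2: (23/3)/(5/3) = 23/5; row 3: entry -7/3 ≤ 0. Minimum is 4 at row 1 (x1 leaves); pivot element 2/3.
Pivot on row 1; the z-row RHS becomes 32/3 − (-7/3)·4 = 20.
Next entering variable (most negative z-row entry -8): x2.
Ratio test on column x2 — row 1: entry 0 ≤ 0; row 2: 1/2 = 1/2; row 3: 10/3 = 10/3. Minimum is 1/2 at row 2 (w2 leaves); pivot element 2.
After the second pivot the z-row RHS is 20 − (-8)·(1/2) = 24.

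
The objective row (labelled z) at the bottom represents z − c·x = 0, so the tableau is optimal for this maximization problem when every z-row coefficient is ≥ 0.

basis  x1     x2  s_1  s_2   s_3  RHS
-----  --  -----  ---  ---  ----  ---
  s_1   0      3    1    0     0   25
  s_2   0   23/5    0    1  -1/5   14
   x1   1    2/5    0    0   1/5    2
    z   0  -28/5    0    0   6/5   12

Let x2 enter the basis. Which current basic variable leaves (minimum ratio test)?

Column x2 entries and ratios — s_1: 25/3 = 25/3; s_2: 14/(23/5) = 70/23; x1: 2/(2/5) = 5.
Smallest ratio is 70/23 in the row of s_2, so s_2 leaves.

s_2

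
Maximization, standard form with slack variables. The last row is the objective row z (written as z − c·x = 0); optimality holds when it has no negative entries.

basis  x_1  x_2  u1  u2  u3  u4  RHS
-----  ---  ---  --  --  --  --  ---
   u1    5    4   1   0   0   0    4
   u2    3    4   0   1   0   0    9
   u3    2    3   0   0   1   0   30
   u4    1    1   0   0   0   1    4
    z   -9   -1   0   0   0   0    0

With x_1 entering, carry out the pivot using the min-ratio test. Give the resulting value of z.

36/5

Ratio test on column x_1 — row 1: 4/5 = 4/5; row 2: 9/3 = 3; row 3: 30/2 = 15; row 4: 4/1 = 4. Minimum is 4/5 at row 1 (u1 leaves); pivot element 5.
Pivot on row 1; the z-row RHS becomes 0 − (-9)·(4/5) = 36/5.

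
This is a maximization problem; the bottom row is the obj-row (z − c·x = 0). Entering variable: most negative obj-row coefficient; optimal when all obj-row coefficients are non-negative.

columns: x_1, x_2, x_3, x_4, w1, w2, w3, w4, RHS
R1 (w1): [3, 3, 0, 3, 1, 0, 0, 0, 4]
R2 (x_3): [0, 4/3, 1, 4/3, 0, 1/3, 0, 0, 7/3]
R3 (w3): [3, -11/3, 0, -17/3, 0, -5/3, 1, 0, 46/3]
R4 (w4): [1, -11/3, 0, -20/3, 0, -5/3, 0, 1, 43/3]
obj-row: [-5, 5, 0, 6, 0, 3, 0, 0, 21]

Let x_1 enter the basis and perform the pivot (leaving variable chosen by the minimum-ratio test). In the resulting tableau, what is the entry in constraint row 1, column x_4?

1

Ratio test on column x_1 — row 1: 4/3 = 4/3; row 2: entry 0 ≤ 0; row 3: (46/3)/3 = 46/9; row 4: (43/3)/1 = 43/3. Minimum is 4/3 at row 1 (w1 leaves); pivot element 3.
Divide row 1 by 3; eliminate column x_1 from the other rows.
In the new row 1, the x_4 entry is the old entry divided by the pivot: 3/3 = 1.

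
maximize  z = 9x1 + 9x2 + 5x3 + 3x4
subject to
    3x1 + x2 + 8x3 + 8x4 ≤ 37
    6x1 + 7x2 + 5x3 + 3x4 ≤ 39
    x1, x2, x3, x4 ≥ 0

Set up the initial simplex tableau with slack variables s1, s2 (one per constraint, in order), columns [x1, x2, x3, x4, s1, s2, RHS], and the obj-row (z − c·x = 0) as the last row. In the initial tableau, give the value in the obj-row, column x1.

The obj-row carries the negated objective coefficients: the x1 entry is -9.

-9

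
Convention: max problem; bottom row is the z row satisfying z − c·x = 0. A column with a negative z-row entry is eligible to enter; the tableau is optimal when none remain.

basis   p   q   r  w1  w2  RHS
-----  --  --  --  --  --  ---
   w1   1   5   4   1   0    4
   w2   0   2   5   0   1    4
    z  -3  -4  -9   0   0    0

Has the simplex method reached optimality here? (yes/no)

The z-row has a negative entry -9 in column r, so it is not optimal.

no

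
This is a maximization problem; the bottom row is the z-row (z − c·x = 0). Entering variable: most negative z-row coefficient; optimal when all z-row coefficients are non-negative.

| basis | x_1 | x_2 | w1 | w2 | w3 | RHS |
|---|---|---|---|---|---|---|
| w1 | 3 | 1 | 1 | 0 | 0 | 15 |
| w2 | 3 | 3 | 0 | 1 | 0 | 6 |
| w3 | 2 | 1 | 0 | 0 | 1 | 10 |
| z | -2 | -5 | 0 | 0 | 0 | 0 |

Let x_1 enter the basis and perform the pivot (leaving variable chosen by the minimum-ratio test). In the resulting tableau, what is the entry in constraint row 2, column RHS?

Ratio test on column x_1 — row 1: 15/3 = 5; row 2: 6/3 = 2; row 3: 10/2 = 5. Minimum is 2 at row 2 (w2 leaves); pivot element 3.
Divide row 2 by 3; eliminate column x_1 from the other rows.
In the new row 2, the RHS entry is the old entry divided by the pivot: 6/3 = 2.

2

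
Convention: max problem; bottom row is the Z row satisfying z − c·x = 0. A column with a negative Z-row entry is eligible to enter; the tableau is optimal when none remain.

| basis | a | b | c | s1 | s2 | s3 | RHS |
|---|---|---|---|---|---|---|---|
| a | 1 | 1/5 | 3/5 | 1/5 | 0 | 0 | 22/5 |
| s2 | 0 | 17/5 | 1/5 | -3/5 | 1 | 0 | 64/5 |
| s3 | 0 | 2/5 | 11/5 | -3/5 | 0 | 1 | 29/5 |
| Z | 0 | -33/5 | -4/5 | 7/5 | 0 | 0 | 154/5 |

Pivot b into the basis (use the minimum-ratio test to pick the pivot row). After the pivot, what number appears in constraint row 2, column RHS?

64/17

Ratio test on column b — row 1: (22/5)/(1/5) = 22; row 2: (64/5)/(17/5) = 64/17; row 3: (29/5)/(2/5) = 29/2. Minimum is 64/17 at row 2 (s2 leaves); pivot element 17/5.
Divide row 2 by 17/5; eliminate column b from the other rows.
In the new row 2, the RHS entry is the old entry divided by the pivot: (64/5)/(17/5) = 64/17.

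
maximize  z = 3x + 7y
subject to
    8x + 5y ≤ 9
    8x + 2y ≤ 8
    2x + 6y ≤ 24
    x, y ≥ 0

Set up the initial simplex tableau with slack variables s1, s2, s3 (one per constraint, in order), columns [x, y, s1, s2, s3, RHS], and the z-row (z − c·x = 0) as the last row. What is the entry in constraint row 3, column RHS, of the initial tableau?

The RHS of constraint 3 is b_3 = 24.

24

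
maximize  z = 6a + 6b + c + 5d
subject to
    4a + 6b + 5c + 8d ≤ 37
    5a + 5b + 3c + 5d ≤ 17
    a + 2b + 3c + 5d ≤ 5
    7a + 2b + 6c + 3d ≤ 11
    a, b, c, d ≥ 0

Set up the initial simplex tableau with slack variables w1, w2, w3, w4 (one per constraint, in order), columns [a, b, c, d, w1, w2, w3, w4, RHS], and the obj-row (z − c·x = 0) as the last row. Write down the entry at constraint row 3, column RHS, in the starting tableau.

5

The RHS of constraint 3 is b_3 = 5.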